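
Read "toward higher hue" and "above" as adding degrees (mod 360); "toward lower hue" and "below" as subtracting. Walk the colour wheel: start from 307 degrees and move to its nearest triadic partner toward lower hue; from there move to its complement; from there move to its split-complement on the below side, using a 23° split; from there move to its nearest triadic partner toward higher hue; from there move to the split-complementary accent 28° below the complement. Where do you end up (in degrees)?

76°

triadic ↓ −120°: 307 − 120 = 187°
complement +180°: 187 + 180 = 367 → 367 − 360 = 7°
split-comp 23° ↓ +157°: 7 + 157 = 164°
triadic ↑ +120°: 164 + 120 = 284°
split-comp 28° ↓ +152°: 284 + 152 = 436 → 436 − 360 = 76°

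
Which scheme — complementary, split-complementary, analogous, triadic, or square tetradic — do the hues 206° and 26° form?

Sort the hues: 26°, 206°.
Successive gaps around the wheel: 180°, 180°.
Two hues 180° apart are complementary.

complementary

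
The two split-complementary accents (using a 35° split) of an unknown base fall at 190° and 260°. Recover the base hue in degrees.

The accents sit 35° either side of the complement, so the complement is their short-arc midpoint on the wheel.
Short-arc midpoint of 190° and 260°: 225°.
Base is 180° from the complement: 225 − 180 = 45°

45°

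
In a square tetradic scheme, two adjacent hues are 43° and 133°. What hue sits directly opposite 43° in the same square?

223°

A square tetradic scheme places four hues 90° apart; opposite corners are 180° apart.
43 + 180 = 223°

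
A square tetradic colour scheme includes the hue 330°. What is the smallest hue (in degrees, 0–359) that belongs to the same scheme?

60°

A square tetradic scheme places four hues every 90°.
The full set through 330° is {60°, 150°, 240°, 330°}.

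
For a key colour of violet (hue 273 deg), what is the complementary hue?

93°

273 + 180 = 453 → 453 − 360 = 93°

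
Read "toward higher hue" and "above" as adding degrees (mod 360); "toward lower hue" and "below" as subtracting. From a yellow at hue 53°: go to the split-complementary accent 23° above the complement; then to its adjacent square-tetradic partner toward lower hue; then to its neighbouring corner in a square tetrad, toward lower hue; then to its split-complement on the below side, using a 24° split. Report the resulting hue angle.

split-comp 23° ↑ +203°: 53 + 203 = 256°
square ↓ −90°: 256 − 90 = 166°
square ↓ −90°: 166 − 90 = 76°
split-comp 24° ↓ +156°: 76 + 156 = 232°

232°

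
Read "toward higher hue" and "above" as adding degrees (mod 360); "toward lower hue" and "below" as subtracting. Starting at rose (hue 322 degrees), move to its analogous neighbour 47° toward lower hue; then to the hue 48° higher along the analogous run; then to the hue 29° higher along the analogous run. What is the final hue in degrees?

−47° (analog 47° ↓): 322 − 47 = 275°
+48° (analog 48° ↑): 275 + 48 = 323°
+29° (analog 29° ↑): 323 + 29 = 352°

352°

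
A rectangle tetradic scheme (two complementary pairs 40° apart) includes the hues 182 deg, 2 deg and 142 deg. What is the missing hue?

A rectangular tetradic uses two complementary pairs 40° apart: offsets 0°, 40°, 180°, 220°.
Among {2°, 142°, 182°}, 182° and 2° are a 180° pair.
The remaining hue 142° needs its own complement: 142 + 180 = 322°

322°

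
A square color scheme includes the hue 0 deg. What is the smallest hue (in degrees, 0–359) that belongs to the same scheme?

A square tetradic scheme places four hues every 90°.
The full set through 0° is {0°, 90°, 180°, 270°}.

0°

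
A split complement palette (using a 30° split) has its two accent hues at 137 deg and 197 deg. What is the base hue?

347°

The accents sit 30° either side of the complement, so the complement is their short-arc midpoint on the wheel.
Short-arc midpoint of 137° and 197°: 167°.
Base is 180° from the complement: 167 − 180 = -13 → -13 + 360 = 347°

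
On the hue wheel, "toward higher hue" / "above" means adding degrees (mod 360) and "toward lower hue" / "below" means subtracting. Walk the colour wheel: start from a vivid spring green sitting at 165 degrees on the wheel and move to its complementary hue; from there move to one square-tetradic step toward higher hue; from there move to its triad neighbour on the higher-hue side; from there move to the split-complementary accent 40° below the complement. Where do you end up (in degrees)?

+180° (complement): 165 + 180 = 345°
+90° (square ↑): 345 + 90 = 435 → 435 − 360 = 75°
+120° (triadic ↑): 75 + 120 = 195°
+140° (split-comp 40° ↓): 195 + 140 = 335°

335°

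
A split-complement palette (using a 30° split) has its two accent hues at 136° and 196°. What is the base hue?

The accents sit 30° either side of the complement, so the complement is their short-arc midpoint on the wheel.
Short-arc midpoint of 136° and 196°: 166°.
Base is 180° from the complement: 166 − 180 = -14 → -14 + 360 = 346°

346°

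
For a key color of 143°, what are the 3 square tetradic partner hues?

233°, 323°, 53°

A square tetradic scheme places four hues every 90°.
143 + 90 = 233°
143 + 180 = 323°
143 + 270 = 413 → 413 − 360 = 53°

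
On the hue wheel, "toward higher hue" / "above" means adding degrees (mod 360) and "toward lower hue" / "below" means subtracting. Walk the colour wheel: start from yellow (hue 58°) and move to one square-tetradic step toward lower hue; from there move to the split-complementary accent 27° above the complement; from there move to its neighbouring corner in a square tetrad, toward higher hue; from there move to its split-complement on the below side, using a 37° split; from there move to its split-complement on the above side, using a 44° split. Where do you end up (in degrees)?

58 − 90 = -32 → -32 + 360 = 328°   (square ↓)
328 + 207 = 535 → 535 − 360 = 175°   (split-comp 27° ↑)
175 + 90 = 265°   (square ↑)
265 + 143 = 408 → 408 − 360 = 48°   (split-comp 37° ↓)
48 + 224 = 272°   (split-comp 44° ↑)

272°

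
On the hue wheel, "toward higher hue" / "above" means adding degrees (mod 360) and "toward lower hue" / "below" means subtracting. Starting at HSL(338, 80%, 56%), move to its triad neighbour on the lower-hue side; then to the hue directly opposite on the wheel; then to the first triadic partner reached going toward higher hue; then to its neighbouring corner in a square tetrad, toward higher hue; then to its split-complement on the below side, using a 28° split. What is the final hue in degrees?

triadic ↓ −120°: 338 − 120 = 218°
complement +180°: 218 + 180 = 398 → 398 − 360 = 38°
triadic ↑ +120°: 38 + 120 = 158°
square ↑ +90°: 158 + 90 = 248°
split-comp 28° ↓ +152°: 248 + 152 = 400 → 400 − 360 = 40°

40°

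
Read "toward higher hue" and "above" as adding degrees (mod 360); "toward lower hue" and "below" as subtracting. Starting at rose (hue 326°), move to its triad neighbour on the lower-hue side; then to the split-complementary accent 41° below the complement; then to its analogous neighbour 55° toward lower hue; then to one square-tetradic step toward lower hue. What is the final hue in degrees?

200°

326 − 120 = 206°   (triadic ↓)
206 + 139 = 345°   (split-comp 41° ↓)
345 − 55 = 290°   (analog 55° ↓)
290 − 90 = 200°   (square ↓)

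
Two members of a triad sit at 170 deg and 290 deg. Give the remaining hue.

A triad spaces three hues 120° apart.
The full set is {50°, 170°, 290°}.

50°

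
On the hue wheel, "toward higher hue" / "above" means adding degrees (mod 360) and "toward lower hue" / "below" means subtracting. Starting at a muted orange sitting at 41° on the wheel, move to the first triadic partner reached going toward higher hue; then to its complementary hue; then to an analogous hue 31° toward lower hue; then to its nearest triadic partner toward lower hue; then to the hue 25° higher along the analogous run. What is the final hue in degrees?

+120° (triadic ↑): 41 + 120 = 161°
+180° (complement): 161 + 180 = 341°
−31° (analog 31° ↓): 341 − 31 = 310°
−120° (triadic ↓): 310 − 120 = 190°
+25° (analog 25° ↑): 190 + 25 = 215°

215°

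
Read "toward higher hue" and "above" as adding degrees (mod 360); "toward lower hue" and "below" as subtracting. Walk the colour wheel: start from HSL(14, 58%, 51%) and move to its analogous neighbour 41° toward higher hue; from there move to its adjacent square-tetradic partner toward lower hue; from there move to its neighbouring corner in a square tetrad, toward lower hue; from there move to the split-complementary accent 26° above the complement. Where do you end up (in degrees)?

analog 41° ↑ +41°: 14 + 41 = 55°
square ↓ −90°: 55 − 90 = -35 → -35 + 360 = 325°
square ↓ −90°: 325 − 90 = 235°
split-comp 26° ↑ +206°: 235 + 206 = 441 → 441 − 360 = 81°

81°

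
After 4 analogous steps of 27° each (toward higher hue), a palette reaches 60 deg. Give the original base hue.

312°

4 steps of 27° (toward higher hue) give a net shift of +108°.
Start = end − shift: 60 − 108 = -48 → -48 + 360 = 312°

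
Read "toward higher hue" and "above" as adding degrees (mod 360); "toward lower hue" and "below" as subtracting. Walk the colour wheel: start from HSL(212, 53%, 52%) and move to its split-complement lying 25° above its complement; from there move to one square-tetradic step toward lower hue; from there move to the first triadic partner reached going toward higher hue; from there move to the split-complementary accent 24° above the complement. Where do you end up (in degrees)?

291°

+205° (split-comp 25° ↑): 212 + 205 = 417 → 417 − 360 = 57°
−90° (square ↓): 57 − 90 = -33 → -33 + 360 = 327°
+120° (triadic ↑): 327 + 120 = 447 → 447 − 360 = 87°
+204° (split-comp 24° ↑): 87 + 204 = 291°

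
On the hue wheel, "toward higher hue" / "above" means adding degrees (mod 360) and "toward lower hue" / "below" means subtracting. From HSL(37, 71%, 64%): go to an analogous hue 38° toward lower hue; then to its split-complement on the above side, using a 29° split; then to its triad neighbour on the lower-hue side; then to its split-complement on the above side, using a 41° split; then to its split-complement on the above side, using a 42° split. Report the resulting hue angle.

171°

−38° (analog 38° ↓): 37 − 38 = -1 → -1 + 360 = 359°
+209° (split-comp 29° ↑): 359 + 209 = 568 → 568 − 360 = 208°
−120° (triadic ↓): 208 − 120 = 88°
+221° (split-comp 41° ↑): 88 + 221 = 309°
+222° (split-comp 42° ↑): 309 + 222 = 531 → 531 − 360 = 171°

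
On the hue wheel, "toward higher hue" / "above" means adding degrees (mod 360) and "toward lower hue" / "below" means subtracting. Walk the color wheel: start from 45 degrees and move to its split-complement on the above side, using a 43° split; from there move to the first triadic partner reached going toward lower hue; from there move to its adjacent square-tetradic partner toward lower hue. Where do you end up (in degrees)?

split-comp 43° ↑ +223°: 45 + 223 = 268°
triadic ↓ −120°: 268 − 120 = 148°
square ↓ −90°: 148 − 90 = 58°

58°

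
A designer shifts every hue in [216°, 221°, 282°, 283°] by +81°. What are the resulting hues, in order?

297°, 302°, 3°, 4°

216 + 81 = 297°
221 + 81 = 302°
282 + 81 = 363 → 363 − 360 = 3°
283 + 81 = 364 → 364 − 360 = 4°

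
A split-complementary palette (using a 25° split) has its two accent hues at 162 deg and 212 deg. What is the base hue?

7°

The accents sit 25° either side of the complement, so the complement is their short-arc midpoint on the wheel.
Short-arc midpoint of 162° and 212°: 187°.
Base is 180° from the complement: 187 − 180 = 7°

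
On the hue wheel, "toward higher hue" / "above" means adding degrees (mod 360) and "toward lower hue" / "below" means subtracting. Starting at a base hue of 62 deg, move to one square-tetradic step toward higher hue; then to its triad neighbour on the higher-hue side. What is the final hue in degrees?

+90° (square ↑): 62 + 90 = 152°
+120° (triadic ↑): 152 + 120 = 272°

272°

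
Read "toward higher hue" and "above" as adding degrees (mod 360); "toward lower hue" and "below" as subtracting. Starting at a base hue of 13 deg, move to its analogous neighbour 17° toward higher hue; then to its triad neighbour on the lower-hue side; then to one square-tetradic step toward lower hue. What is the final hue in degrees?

180°

13 + 17 = 30°   (analog 17° ↑)
30 − 120 = -90 → -90 + 360 = 270°   (triadic ↓)
270 − 90 = 180°   (square ↓)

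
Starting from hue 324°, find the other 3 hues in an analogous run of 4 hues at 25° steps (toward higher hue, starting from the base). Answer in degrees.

349°, 14°, and 39°

Analogous hues sit every 25° along the wheel.
324 + 25 = 349°
324 + 50 = 374 → 374 − 360 = 14°
324 + 75 = 399 → 399 − 360 = 39°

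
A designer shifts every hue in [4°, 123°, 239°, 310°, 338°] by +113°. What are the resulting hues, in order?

117°, 236°, 352°, 63°, 91°

4 + 113 = 117°
123 + 113 = 236°
239 + 113 = 352°
310 + 113 = 423 → 423 − 360 = 63°
338 + 113 = 451 → 451 − 360 = 91°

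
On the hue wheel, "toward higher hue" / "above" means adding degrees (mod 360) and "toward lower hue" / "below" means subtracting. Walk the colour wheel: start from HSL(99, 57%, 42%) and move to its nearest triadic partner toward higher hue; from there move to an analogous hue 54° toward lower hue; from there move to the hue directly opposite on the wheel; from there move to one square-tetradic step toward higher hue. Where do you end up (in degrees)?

triadic ↑ +120°: 99 + 120 = 219°
analog 54° ↓ −54°: 219 − 54 = 165°
complement +180°: 165 + 180 = 345°
square ↑ +90°: 345 + 90 = 435 → 435 − 360 = 75°

75°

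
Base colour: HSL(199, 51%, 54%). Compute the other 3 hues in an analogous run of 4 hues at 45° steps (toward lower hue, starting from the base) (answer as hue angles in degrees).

Analogous hues sit every 45° along the wheel.
199 − 45 = 154°
199 − 90 = 109°
199 − 135 = 64°

154°, 109°, 64°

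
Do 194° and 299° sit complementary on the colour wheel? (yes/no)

Angular distance: |194 − 299| = 105 = 105°.
Complementary requires 180°.

no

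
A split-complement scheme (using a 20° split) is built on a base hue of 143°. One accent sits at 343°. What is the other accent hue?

Split-complementary hues sit 20° either side of the complement.
Complement of the base 143°: 143 + 180 = 323°
The given accent 343° is 20° one side of 323°; the other accent sits 20° the other side: 323 − 20 = 303°

303°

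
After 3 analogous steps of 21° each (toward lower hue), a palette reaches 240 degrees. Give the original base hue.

3 steps of 21° (toward lower hue) give a net shift of −63°.
Start = end − shift: 240 + 63 = 303°

303°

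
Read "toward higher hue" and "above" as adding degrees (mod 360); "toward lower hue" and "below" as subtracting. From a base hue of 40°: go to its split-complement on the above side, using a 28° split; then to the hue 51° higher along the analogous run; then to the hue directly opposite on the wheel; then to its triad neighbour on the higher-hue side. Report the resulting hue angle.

40 + 208 = 248°   (split-comp 28° ↑)
248 + 51 = 299°   (analog 51° ↑)
299 + 180 = 479 → 479 − 360 = 119°   (complement)
119 + 120 = 239°   (triadic ↑)

239°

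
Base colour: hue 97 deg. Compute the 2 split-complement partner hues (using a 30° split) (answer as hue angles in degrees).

247° and 307°

Split-complementary hues sit 30° either side of the complement.
Complement of 97 deg: 97 + 180 = 277°
277 − 30 = 247°
277 + 30 = 307°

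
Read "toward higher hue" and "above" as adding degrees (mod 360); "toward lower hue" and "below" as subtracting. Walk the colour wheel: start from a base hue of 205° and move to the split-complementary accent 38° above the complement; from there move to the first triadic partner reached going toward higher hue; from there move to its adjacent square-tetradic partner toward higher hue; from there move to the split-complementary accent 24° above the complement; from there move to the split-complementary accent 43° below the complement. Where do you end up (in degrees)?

+218° (split-comp 38° ↑): 205 + 218 = 423 → 423 − 360 = 63°
+120° (triadic ↑): 63 + 120 = 183°
+90° (square ↑): 183 + 90 = 273°
+204° (split-comp 24° ↑): 273 + 204 = 477 → 477 − 360 = 117°
+137° (split-comp 43° ↓): 117 + 137 = 254°

254°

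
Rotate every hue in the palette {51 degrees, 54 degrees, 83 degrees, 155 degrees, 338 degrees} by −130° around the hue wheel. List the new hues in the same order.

51 − 130 = -79 → -79 + 360 = 281°
54 − 130 = -76 → -76 + 360 = 284°
83 − 130 = -47 → -47 + 360 = 313°
155 − 130 = 25°
338 − 130 = 208°

281°, 284°, 313°, 25°, 208°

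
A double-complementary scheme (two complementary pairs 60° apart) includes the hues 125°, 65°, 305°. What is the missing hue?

A rectangular tetradic uses two complementary pairs 60° apart: offsets 0°, 60°, 180°, 240°.
Among {65°, 125°, 305°}, 125° and 305° are a 180° pair.
The remaining hue 65° needs its own complement: 65 + 180 = 245°

245°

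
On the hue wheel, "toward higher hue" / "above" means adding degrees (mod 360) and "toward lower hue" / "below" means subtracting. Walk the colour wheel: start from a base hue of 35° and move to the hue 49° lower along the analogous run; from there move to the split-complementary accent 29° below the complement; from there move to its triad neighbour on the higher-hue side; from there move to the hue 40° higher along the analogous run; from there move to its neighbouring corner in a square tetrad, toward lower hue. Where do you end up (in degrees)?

−49° (analog 49° ↓): 35 − 49 = -14 → -14 + 360 = 346°
+151° (split-comp 29° ↓): 346 + 151 = 497 → 497 − 360 = 137°
+120° (triadic ↑): 137 + 120 = 257°
+40° (analog 40° ↑): 257 + 40 = 297°
−90° (square ↓): 297 − 90 = 207°

207°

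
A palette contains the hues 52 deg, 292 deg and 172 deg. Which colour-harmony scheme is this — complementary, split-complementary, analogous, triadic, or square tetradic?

triadic

Sort the hues: 52°, 172°, 292°.
Successive gaps around the wheel: 120°, 120°, 120°.
Three hues equally spaced 120° apart form a triad.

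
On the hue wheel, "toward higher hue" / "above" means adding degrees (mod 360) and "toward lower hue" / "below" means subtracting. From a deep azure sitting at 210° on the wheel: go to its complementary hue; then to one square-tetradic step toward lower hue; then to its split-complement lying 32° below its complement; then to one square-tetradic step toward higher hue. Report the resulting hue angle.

178°

210 + 180 = 390 → 390 − 360 = 30°   (complement)
30 − 90 = -60 → -60 + 360 = 300°   (square ↓)
300 + 148 = 448 → 448 − 360 = 88°   (split-comp 32° ↓)
88 + 90 = 178°   (square ↑)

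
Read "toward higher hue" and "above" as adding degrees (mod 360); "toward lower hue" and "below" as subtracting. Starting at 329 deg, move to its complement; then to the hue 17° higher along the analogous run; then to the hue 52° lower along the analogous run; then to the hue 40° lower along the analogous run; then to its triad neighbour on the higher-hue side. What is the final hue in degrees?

194°

+180° (complement): 329 + 180 = 509 → 509 − 360 = 149°
+17° (analog 17° ↑): 149 + 17 = 166°
−52° (analog 52° ↓): 166 − 52 = 114°
−40° (analog 40° ↓): 114 − 40 = 74°
+120° (triadic ↑): 74 + 120 = 194°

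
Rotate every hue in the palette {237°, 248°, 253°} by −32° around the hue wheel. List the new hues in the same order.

237 − 32 = 205°
248 − 32 = 216°
253 − 32 = 221°

205°, 216°, 221°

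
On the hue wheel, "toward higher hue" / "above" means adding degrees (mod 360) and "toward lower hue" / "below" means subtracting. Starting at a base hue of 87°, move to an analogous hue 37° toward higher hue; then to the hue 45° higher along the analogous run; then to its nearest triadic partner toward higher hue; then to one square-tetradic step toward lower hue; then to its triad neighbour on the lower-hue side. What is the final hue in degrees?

79°

+37° (analog 37° ↑): 87 + 37 = 124°
+45° (analog 45° ↑): 124 + 45 = 169°
+120° (triadic ↑): 169 + 120 = 289°
−90° (square ↓): 289 − 90 = 199°
−120° (triadic ↓): 199 − 120 = 79°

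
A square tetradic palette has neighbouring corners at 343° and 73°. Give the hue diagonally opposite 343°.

163°

A square tetradic scheme places four hues 90° apart; opposite corners are 180° apart.
343 + 180 = 523 → 523 − 360 = 163°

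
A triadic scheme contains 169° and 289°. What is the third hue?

49°

A triad spaces three hues 120° apart.
The full set is {49°, 169°, 289°}.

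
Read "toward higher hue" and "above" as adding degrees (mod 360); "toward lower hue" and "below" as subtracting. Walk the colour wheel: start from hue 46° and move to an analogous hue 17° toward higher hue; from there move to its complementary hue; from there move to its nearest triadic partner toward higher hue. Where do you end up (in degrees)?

analog 17° ↑ +17°: 46 + 17 = 63°
complement +180°: 63 + 180 = 243°
triadic ↑ +120°: 243 + 120 = 363 → 363 − 360 = 3°

3°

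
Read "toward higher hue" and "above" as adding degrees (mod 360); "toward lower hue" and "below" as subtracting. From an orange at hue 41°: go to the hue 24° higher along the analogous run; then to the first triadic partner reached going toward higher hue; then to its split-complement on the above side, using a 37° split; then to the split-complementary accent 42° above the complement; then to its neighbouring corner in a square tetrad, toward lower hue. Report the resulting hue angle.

174°

+24° (analog 24° ↑): 41 + 24 = 65°
+120° (triadic ↑): 65 + 120 = 185°
+217° (split-comp 37° ↑): 185 + 217 = 402 → 402 − 360 = 42°
+222° (split-comp 42° ↑): 42 + 222 = 264°
−90° (square ↓): 264 − 90 = 174°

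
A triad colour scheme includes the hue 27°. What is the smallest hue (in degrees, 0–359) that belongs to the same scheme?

A triad places three hues 120° apart.
The full set through 27° is {27°, 147°, 267°}.

27°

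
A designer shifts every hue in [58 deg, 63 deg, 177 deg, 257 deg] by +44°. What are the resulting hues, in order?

58 + 44 = 102°
63 + 44 = 107°
177 + 44 = 221°
257 + 44 = 301°

102°, 107°, 221°, 301°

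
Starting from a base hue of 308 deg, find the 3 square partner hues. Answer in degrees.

38°, 128° and 218°

A square tetradic scheme places four hues every 90°.
308 + 90 = 398 → 398 − 360 = 38°
308 + 180 = 488 → 488 − 360 = 128°
308 + 270 = 578 → 578 − 360 = 218°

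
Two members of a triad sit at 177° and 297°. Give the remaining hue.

57°

A triad spaces three hues 120° apart.
The full set is {57°, 177°, 297°}.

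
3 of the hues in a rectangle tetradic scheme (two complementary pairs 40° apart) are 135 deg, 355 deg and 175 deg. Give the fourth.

A rectangular tetradic uses two complementary pairs 40° apart: offsets 0°, 40°, 180°, 220°.
Among {135°, 175°, 355°}, 175° and 355° are a 180° pair.
The remaining hue 135° needs its own complement: 135 + 180 = 315°

315°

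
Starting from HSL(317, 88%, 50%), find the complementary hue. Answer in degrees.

137°

The complement sits 180° across the wheel.
317 + 180 = 497 → 497 − 360 = 137°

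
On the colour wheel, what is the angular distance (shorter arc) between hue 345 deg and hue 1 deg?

16°

|345 − 1| = 344.
The shorter arc is 360 − 344 = 16°.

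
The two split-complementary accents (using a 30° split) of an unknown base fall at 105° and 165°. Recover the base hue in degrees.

315°

The accents sit 30° either side of the complement, so the complement is their short-arc midpoint on the wheel.
Short-arc midpoint of 105° and 165°: 135°.
Base is 180° from the complement: 135 − 180 = -45 → -45 + 360 = 315°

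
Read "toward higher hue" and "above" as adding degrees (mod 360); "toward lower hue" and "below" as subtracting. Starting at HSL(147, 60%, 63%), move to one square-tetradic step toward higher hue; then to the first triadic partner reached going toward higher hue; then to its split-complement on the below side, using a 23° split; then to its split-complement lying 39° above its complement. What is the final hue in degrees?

13°

147 + 90 = 237°   (square ↑)
237 + 120 = 357°   (triadic ↑)
357 + 157 = 514 → 514 − 360 = 154°   (split-comp 23° ↓)
154 + 219 = 373 → 373 − 360 = 13°   (split-comp 39° ↑)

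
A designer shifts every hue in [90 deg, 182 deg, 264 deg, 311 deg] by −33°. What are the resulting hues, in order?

57°, 149°, 231°, 278°

90 − 33 = 57°
182 − 33 = 149°
264 − 33 = 231°
311 − 33 = 278°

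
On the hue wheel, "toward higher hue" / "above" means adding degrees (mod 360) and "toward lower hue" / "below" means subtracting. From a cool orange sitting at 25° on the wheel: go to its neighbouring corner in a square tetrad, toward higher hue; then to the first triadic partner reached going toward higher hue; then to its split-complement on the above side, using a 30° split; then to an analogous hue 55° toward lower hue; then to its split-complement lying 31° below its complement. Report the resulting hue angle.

179°

25 + 90 = 115°   (square ↑)
115 + 120 = 235°   (triadic ↑)
235 + 210 = 445 → 445 − 360 = 85°   (split-comp 30° ↑)
85 − 55 = 30°   (analog 55° ↓)
30 + 149 = 179°   (split-comp 31° ↓)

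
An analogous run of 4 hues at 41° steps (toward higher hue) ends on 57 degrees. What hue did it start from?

294°

3 steps of 41° (toward higher hue) give a net shift of +123°.
Start = end − shift: 57 − 123 = -66 → -66 + 360 = 294°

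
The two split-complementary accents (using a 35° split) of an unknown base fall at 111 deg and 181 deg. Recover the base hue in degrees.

The accents sit 35° either side of the complement, so the complement is their short-arc midpoint on the wheel.
Short-arc midpoint of 111° and 181°: 146°.
Base is 180° from the complement: 146 − 180 = -34 → -34 + 360 = 326°

326°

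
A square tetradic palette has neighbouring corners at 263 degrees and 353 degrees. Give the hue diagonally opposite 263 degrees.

83°

A square tetradic scheme places four hues 90° apart; opposite corners are 180° apart.
263 + 180 = 443 → 443 − 360 = 83°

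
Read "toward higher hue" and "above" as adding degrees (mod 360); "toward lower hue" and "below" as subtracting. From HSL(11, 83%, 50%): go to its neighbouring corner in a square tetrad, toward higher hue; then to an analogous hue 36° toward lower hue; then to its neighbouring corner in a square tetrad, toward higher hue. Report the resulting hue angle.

155°

square ↑ +90°: 11 + 90 = 101°
analog 36° ↓ −36°: 101 − 36 = 65°
square ↑ +90°: 65 + 90 = 155°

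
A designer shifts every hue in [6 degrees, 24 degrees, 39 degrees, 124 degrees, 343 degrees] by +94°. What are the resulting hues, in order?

6 + 94 = 100°
24 + 94 = 118°
39 + 94 = 133°
124 + 94 = 218°
343 + 94 = 437 → 437 − 360 = 77°

100°, 118°, 133°, 218°, 77°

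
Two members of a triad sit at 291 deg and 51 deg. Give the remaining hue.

171°

A triad spaces three hues 120° apart.
The full set is {51°, 171°, 291°}.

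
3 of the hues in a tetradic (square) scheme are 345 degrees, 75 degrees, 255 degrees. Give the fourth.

A square tetradic scheme places four hues every 90°.
The full set through 75° is {75°, 165°, 255°, 345°}.
Given {75°, 255°, 345°}, the missing hue is 165°.

165°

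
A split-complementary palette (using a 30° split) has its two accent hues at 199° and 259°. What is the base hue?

The accents sit 30° either side of the complement, so the complement is their short-arc midpoint on the wheel.
Short-arc midpoint of 199° and 259°: 229°.
Base is 180° from the complement: 229 − 180 = 49°

49°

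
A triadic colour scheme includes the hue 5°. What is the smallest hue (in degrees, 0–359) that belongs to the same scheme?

5°

A triad places three hues 120° apart.
The full set through 5° is {5°, 125°, 245°}.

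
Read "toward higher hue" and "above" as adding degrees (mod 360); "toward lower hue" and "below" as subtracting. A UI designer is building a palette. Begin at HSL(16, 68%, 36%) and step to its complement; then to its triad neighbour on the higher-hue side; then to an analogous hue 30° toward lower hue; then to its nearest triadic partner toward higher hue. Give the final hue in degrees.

46°

+180° (complement): 16 + 180 = 196°
+120° (triadic ↑): 196 + 120 = 316°
−30° (analog 30° ↓): 316 − 30 = 286°
+120° (triadic ↑): 286 + 120 = 406 → 406 − 360 = 46°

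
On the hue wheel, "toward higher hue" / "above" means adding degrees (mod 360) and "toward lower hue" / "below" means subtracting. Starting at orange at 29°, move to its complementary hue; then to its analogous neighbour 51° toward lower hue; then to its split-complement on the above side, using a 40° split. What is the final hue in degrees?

18°

+180° (complement): 29 + 180 = 209°
−51° (analog 51° ↓): 209 − 51 = 158°
+220° (split-comp 40° ↑): 158 + 220 = 378 → 378 − 360 = 18°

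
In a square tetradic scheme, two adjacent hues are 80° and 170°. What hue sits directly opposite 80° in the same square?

A square tetradic scheme places four hues 90° apart; opposite corners are 180° apart.
80 + 180 = 260°

260°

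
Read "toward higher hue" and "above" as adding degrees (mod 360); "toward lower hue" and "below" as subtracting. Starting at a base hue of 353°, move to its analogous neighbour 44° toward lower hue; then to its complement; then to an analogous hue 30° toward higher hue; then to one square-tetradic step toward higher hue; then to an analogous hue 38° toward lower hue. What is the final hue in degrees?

211°

analog 44° ↓ −44°: 353 − 44 = 309°
complement +180°: 309 + 180 = 489 → 489 − 360 = 129°
analog 30° ↑ +30°: 129 + 30 = 159°
square ↑ +90°: 159 + 90 = 249°
analog 38° ↓ −38°: 249 − 38 = 211°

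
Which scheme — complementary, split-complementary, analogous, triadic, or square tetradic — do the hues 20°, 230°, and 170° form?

Sort the hues: 20°, 170°, 230°.
Successive gaps around the wheel: 150°, 60°, 150°.
Two 150° gaps and one 60° gap — a base hue opposite a pair of accents 30° either side of its complement — is the split-complementary pattern.

split-complementary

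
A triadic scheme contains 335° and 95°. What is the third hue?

A triad spaces three hues 120° apart.
The full set is {95°, 215°, 335°}.

215°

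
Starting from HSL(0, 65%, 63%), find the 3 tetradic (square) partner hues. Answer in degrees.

A square tetradic scheme places four hues every 90°.
0 + 90 = 90°
0 + 180 = 180°
0 + 270 = 270°

90°, 180° and 270°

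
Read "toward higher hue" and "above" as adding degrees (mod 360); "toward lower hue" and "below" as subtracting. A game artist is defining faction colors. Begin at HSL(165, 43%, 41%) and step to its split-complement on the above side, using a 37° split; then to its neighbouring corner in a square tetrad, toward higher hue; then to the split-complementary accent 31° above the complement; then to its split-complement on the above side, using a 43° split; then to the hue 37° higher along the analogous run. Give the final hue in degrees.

165 + 217 = 382 → 382 − 360 = 22°   (split-comp 37° ↑)
22 + 90 = 112°   (square ↑)
112 + 211 = 323°   (split-comp 31° ↑)
323 + 223 = 546 → 546 − 360 = 186°   (split-comp 43° ↑)
186 + 37 = 223°   (analog 37° ↑)

223°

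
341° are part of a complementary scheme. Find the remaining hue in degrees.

The complement sits 180° across the wheel.
The full set through 341° is {161°, 341°}.
Given {341°}, the missing hue is 161°.

161°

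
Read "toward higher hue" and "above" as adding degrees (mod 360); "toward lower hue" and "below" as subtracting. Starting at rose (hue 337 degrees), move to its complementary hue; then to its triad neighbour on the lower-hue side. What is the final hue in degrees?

complement +180°: 337 + 180 = 517 → 517 − 360 = 157°
triadic ↓ −120°: 157 − 120 = 37°

37°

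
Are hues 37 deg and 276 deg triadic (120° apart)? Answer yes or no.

no

Angular distance: |37 − 276| = 239; shorter arc = 360 − 239 = 121°.
Triadic (120° apart) requires 120°.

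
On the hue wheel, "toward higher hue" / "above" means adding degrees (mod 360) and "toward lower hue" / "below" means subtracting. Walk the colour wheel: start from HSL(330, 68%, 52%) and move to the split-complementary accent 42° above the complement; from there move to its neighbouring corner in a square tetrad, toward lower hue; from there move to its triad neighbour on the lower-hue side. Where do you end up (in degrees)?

342°

split-comp 42° ↑ +222°: 330 + 222 = 552 → 552 − 360 = 192°
square ↓ −90°: 192 − 90 = 102°
triadic ↓ −120°: 102 − 120 = -18 → -18 + 360 = 342°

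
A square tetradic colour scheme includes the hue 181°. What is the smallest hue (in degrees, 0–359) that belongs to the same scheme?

1°

A square tetradic scheme places four hues every 90°.
The full set through 181° is {1°, 91°, 181°, 271°}.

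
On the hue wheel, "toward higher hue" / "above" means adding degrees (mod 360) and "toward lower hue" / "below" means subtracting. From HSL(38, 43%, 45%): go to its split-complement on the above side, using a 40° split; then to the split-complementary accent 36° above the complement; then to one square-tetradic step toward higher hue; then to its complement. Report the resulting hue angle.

24°

+220° (split-comp 40° ↑): 38 + 220 = 258°
+216° (split-comp 36° ↑): 258 + 216 = 474 → 474 − 360 = 114°
+90° (square ↑): 114 + 90 = 204°
+180° (complement): 204 + 180 = 384 → 384 − 360 = 24°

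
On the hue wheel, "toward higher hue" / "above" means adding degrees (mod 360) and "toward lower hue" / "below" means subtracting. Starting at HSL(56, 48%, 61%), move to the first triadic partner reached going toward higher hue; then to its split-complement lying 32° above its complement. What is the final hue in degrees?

triadic ↑ +120°: 56 + 120 = 176°
split-comp 32° ↑ +212°: 176 + 212 = 388 → 388 − 360 = 28°

28°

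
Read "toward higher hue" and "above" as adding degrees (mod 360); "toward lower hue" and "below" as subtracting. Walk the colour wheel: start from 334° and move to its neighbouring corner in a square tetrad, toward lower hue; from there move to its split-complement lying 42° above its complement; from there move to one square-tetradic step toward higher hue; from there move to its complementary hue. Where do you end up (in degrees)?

−90° (square ↓): 334 − 90 = 244°
+222° (split-comp 42° ↑): 244 + 222 = 466 → 466 − 360 = 106°
+90° (square ↑): 106 + 90 = 196°
+180° (complement): 196 + 180 = 376 → 376 − 360 = 16°

16°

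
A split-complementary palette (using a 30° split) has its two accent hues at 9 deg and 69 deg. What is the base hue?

The accents sit 30° either side of the complement, so the complement is their short-arc midpoint on the wheel.
Short-arc midpoint of 9° and 69°: 39°.
Base is 180° from the complement: 39 − 180 = -141 → -141 + 360 = 219°

219°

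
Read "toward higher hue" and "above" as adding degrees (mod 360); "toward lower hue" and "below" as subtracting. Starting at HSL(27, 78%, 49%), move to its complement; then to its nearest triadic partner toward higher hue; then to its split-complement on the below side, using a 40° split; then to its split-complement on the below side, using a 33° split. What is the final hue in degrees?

27 + 180 = 207°   (complement)
207 + 120 = 327°   (triadic ↑)
327 + 140 = 467 → 467 − 360 = 107°   (split-comp 40° ↓)
107 + 147 = 254°   (split-comp 33° ↓)

254°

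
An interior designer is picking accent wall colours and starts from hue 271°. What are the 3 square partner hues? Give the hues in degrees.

A square tetradic scheme places four hues every 90°.
271 + 90 = 361 → 361 − 360 = 1°
271 + 180 = 451 → 451 − 360 = 91°
271 + 270 = 541 → 541 − 360 = 181°

1°, 91°, and 181°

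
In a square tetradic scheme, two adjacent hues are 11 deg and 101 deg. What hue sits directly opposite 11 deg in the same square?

A square tetradic scheme places four hues 90° apart; opposite corners are 180° apart.
11 + 180 = 191°

191°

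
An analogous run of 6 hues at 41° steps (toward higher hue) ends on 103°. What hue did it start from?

5 steps of 41° (toward higher hue) give a net shift of +205°.
Start = end − shift: 103 − 205 = -102 → -102 + 360 = 258°

258°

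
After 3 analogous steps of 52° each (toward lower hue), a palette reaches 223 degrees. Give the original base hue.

3 steps of 52° (toward lower hue) give a net shift of −156°.
Start = end − shift: 223 + 156 = 379 → 379 − 360 = 19°

19°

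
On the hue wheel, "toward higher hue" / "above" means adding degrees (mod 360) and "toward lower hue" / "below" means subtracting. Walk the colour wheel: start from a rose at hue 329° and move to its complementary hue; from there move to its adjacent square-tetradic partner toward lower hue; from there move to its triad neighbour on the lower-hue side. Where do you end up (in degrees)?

+180° (complement): 329 + 180 = 509 → 509 − 360 = 149°
−90° (square ↓): 149 − 90 = 59°
−120° (triadic ↓): 59 − 120 = -61 → -61 + 360 = 299°

299°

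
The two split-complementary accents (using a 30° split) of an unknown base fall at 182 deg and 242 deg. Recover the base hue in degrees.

32°

The accents sit 30° either side of the complement, so the complement is their short-arc midpoint on the wheel.
Short-arc midpoint of 182° and 242°: 212°.
Base is 180° from the complement: 212 − 180 = 32°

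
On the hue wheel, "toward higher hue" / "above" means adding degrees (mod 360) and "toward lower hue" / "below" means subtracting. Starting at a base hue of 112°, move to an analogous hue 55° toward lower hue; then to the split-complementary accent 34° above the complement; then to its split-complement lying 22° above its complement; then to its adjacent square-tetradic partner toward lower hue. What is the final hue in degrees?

23°

−55° (analog 55° ↓): 112 − 55 = 57°
+214° (split-comp 34° ↑): 57 + 214 = 271°
+202° (split-comp 22° ↑): 271 + 202 = 473 → 473 − 360 = 113°
−90° (square ↓): 113 − 90 = 23°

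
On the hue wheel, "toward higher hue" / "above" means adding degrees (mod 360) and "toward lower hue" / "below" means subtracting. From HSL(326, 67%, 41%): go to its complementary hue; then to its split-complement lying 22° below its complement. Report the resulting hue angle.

complement +180°: 326 + 180 = 506 → 506 − 360 = 146°
split-comp 22° ↓ +158°: 146 + 158 = 304°

304°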